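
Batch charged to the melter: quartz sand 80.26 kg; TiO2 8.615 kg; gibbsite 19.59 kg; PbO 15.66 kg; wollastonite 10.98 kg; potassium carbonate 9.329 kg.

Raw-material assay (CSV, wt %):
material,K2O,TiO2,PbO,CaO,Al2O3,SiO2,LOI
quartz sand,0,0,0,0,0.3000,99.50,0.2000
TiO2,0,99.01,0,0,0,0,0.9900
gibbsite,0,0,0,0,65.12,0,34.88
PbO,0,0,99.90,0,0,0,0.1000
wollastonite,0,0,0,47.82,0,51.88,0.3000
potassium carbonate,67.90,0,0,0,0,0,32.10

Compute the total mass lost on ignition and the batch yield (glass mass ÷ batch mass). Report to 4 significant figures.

The whole derivation maintains full precision through every step. Values along the way are shown, rounded to 4 significant digits, within the worked lines; each reported value carries a single rounding — all derived quantities (the six compositions, yield, the totals, ignition loss, glass mass) are re-derived starting from the weights on 134.3 kg of glass at exact precision as quoted within either problem or answer.
Ignition loss by material:
  quartz sand: 80.26 × 0.002000 = 0.1605 kg
  TiO2: 8.615 × 0.009900 = 0.08529 kg
  gibbsite: 19.59 × 0.3488 = 6.833 kg
  PbO: 15.66 × 0.001000 = 0.01566 kg
  wollastonite: 10.98 × 0.003000 = 0.03294 kg
  potassium carbonate: 9.329 × 0.3210 = 2.995 kg
Total LOI = 10.12 kg
Glass = batch − LOI = 144.4 − 10.12 = 134.3 kg

LOI loss = 10.12 kg; glass = 134.3 kg; yield = 92.99%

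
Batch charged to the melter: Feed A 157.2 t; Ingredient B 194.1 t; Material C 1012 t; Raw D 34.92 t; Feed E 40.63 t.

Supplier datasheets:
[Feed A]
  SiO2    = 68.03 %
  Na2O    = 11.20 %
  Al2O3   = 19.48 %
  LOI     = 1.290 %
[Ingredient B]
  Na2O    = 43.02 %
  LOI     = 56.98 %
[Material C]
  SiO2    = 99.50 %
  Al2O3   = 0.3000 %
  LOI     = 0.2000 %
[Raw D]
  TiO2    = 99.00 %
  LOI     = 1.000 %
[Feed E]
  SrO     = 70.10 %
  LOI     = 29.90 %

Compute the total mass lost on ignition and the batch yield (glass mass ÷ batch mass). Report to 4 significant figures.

LOI loss = 127.1 t; glass = 1312 t; yield = 91.16%

Each numeric step runs at exact precision throughout; working values are printed rounded off to 4 significant digits within the worked lines — a single rounding yields each reported value; all derived quantities are re-derived from the weighed amounts per 1312 t of glass at full precision (net glass mass, yield, five oxide percentages, ignition loss, totals), as they appear in either problem or answer.
Each material's LOI contribution:
  Feed A: 157.2 × 0.01290 = 2.028 t
  Ingredient B: 194.1 × 0.5698 = 110.6 t
  Material C: 1012 × 0.002000 = 2.024 t
  Raw D: 34.92 × 0.01000 = 0.3492 t
  Feed E: 40.63 × 0.2990 = 12.15 t
Total LOI = 127.1 t
Glass = batch − LOI = 1439 − 127.1 = 1312 t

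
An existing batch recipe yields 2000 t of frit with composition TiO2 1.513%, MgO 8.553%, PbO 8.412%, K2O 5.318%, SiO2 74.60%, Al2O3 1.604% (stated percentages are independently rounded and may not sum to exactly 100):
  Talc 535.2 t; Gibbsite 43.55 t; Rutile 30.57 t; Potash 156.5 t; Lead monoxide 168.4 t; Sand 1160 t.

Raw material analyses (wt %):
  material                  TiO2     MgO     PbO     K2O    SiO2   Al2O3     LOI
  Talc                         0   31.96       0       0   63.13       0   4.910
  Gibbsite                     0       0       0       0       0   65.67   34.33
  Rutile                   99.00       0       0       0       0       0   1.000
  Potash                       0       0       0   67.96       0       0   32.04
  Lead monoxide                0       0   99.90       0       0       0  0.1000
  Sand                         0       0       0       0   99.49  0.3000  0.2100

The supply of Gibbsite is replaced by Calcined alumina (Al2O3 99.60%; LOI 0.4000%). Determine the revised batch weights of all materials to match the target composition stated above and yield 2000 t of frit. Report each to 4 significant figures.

Revised batch per 2000 t frit:
  Talc: 535.2 t
  Calcined alumina: 28.71 t
  Rutile: 30.57 t
  Potash: 156.5 t
  Lead monoxide: 168.4 t
  Sand: 1160 t
Total batch = 2079 t; LOI loss = 79.45 t

Each numeric step keeps exact precision at each step — working values are displayed, rounded to 4 significant digits, alongside each step. Exactly one rounding is applied to every reported result. All derived quantities are carried in full precision (six oxide percentages, ignition loss, yield, totals, glass mass) from the weighed amounts per 2000 t of glass as they appear in the problem or answer text.
Oxide mass targets, per 2000 t frit:
  TiO2: 1.513% × 2000 = 30.26 t
  MgO: 8.553% × 2000 = 171.1 t
  PbO: 8.412% × 2000 = 168.2 t
  K2O: 5.318% × 2000 = 106.4 t
  SiO2: 74.60% × 2000 = 1492 t
  Al2O3: 1.604% × 2000 = 32.08 t
Mass-balance tally per oxide from the weights as reported, under the basis named above (oxide sums agree with the targets net of answer rounding effects):
  TiO2: 30.57·0.9900 = 30.26 t (target 30.26 t)
  MgO: 535.2·0.3196 = 171.0 t (target 171.1 t)
  PbO: 168.4·0.9990 = 168.2 t (target 168.2 t)
  K2O: 156.5·0.6796 = 106.4 t (target 106.4 t)
  SiO2: 535.2·0.6313 + 1160·0.9949 = 1492 t (target 1492 t)
  Al2O3: 28.71·0.9960 + 1160·0.003000 = 32.08 t (target 32.08 t)
Glass-mass sanity pass: net batch after ignition = 2000 t (the targets, summed, come to 2000 t; with the basis standing at 2000 t — a pure rounding effect).
Summing the batch: Σ batch = 2079 t; Σ batch·LOI gives LOI loss = 79.45 t; yield = glass ÷ total batch = 96.18%.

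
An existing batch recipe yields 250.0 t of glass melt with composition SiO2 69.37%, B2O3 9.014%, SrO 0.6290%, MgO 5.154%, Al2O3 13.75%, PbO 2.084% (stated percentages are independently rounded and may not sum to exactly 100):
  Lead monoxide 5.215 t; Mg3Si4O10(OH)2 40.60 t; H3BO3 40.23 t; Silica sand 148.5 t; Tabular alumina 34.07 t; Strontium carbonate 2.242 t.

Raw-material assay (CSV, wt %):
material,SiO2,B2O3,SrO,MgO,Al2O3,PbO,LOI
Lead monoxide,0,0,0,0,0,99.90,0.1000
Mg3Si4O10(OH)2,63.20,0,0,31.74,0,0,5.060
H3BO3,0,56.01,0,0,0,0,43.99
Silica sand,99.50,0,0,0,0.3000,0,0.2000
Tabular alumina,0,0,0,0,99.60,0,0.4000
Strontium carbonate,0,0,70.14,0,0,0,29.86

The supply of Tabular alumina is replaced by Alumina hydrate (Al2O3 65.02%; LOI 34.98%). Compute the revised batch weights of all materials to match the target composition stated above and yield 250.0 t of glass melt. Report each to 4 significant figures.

Revised batch per 250.0 t glass melt:
  Lead monoxide: 5.215 t
  Mg3Si4O10(OH)2: 40.60 t
  H3BO3: 40.23 t
  Silica sand: 148.5 t
  Alumina hydrate: 52.18 t
  Strontium carbonate: 2.242 t
Total batch = 289.0 t; LOI loss = 38.98 t

Mid-chain values are rounded off to 4 significant digits as shown. The working math runs at full float precision at all times — a single rounding finalizes every reported value. Derived quantities are recomputed from the batch weights for 250.0 t of glass in exact precision (the yield, glass mass, the six compositions, the totals, LOI), precisely as stated by the question or the answer.
Target masses of each oxide per 250.0 t glass melt:
  SiO2: 69.37% × 250.0 = 173.4 t
  B2O3: 9.014% × 250.0 = 22.54 t
  SrO: 0.6290% × 250.0 = 1.572 t
  MgO: 5.154% × 250.0 = 12.88 t
  Al2O3: 13.75% × 250.0 = 34.38 t
  PbO: 2.084% × 250.0 = 5.210 t
Mass-balance tally per oxide using the reported weights, at the basis given (every target is met by its sum exact up to rounding of places):
  SiO2: 40.60·0.6320 + 148.5·0.9950 = 173.4 t (target 173.4 t)
  B2O3: 40.23·0.5601 = 22.53 t (target 22.54 t)
  SrO: 2.242·0.7014 = 1.573 t (target 1.572 t)
  MgO: 40.60·0.3174 = 12.89 t (target 12.88 t)
  Al2O3: 148.5·0.003000 + 52.18·0.6502 = 34.37 t (target 34.38 t)
  PbO: 5.215·0.9990 = 5.210 t (target 5.210 t)
Auditing the glass mass value: batch total minus LOI = 250.0 t (targets for the oxides total 250.0 t; versus the stated basis of 250.0 t — gaps are rounding artifacts).
Batch total: Σ batch = 289.0 t; the LOI term Σ batch·LOI equals 38.98 t; yield: glass divided by total = 86.51%.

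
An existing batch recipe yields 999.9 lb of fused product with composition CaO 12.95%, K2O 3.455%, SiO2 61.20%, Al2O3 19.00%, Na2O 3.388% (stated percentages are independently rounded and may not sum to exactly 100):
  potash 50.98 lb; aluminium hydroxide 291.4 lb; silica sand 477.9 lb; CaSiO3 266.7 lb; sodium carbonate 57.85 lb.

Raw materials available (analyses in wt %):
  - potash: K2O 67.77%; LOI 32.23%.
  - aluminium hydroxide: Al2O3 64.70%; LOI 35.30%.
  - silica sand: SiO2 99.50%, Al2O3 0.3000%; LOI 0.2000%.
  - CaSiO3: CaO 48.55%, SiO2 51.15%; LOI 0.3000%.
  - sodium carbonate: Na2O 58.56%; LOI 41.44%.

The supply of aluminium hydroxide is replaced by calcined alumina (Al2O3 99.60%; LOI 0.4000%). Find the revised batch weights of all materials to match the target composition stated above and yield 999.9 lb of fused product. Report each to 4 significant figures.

Revised batch per 999.9 lb fused product:
  potash: 50.98 lb
  calcined alumina: 189.3 lb
  silica sand: 477.9 lb
  CaSiO3: 266.7 lb
  sodium carbonate: 57.85 lb
Total batch = 1043 lb; LOI loss = 42.92 lb

In-progress results appear rounded off to 4 significant figures across the worked steps. All internal work keeps full float precision from first step to last; each reported figure undergoes a single rounding; derived quantities (five oxide percentages, net glass mass, ignition loss, the yield, the totals) are carried using the weight values on 999.9 lb of glass at exact precision, as written in either problem or answer.
Oxide-by-oxide targets in 999.9 lb fused product:
  CaO: 12.95% × 999.9 = 129.5 lb
  K2O: 3.455% × 999.9 = 34.55 lb
  SiO2: 61.20% × 999.9 = 611.9 lb
  Al2O3: 19.00% × 999.9 = 190.0 lb
  Na2O: 3.388% × 999.9 = 33.88 lb
Per-oxide balance check with the batch weights as given, against the basis in use (delivered sums recover each target up to rounding of the answer):
  CaO: 266.7·0.4855 = 129.5 lb (target 129.5 lb)
  K2O: 50.98·0.6777 = 34.55 lb (target 34.55 lb)
  SiO2: 477.9·0.9950 + 266.7·0.5115 = 611.9 lb (target 611.9 lb)
  Al2O3: 189.3·0.9960 + 477.9·0.003000 = 190.0 lb (target 190.0 lb)
  Na2O: 57.85·0.5856 = 33.88 lb (target 33.88 lb)
Glass mass check: Σ batch − LOI loss = 999.8 lb (per-oxide target masses sum to 999.8 lb; stated basis 999.9 lb — any gap is answer rounding).
Whole-batch sum: Σ batch = 1043 lb; Σ batch·LOI gives LOI loss = 42.92 lb; yield = glass ÷ total batch = 95.88%.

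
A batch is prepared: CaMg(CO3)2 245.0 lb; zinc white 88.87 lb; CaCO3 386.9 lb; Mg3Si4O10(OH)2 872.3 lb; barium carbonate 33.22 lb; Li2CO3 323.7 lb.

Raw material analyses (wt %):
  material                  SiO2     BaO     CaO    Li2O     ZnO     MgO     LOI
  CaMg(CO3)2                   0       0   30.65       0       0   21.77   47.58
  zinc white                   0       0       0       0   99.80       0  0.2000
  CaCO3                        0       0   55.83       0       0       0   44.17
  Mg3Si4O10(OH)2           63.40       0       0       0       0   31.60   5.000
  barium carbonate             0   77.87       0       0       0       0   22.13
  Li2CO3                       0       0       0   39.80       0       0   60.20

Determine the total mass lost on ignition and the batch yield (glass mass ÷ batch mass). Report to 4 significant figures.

LOI loss = 533.5 lb; glass = 1417 lb; yield = 72.64%

The intermediate values appear (rounded to 4 significant figures) in the printout; the whole derivation carries full float precision end to end; every reported result takes exactly one rounding; all derived quantities, including ignition loss, yield, net glass mass, totals, the six compositions, are carried from the batch weights on 1417 lb of glass in full float precision as quoted within problem or answer.
Loss on ignition, line by line:
  CaMg(CO3)2: 245.0 × 0.4758 = 116.6 lb
  zinc white: 88.87 × 0.002000 = 0.1777 lb
  CaCO3: 386.9 × 0.4417 = 170.9 lb
  Mg3Si4O10(OH)2: 872.3 × 0.05000 = 43.62 lb
  barium carbonate: 33.22 × 0.2213 = 7.352 lb
  Li2CO3: 323.7 × 0.6020 = 194.9 lb
Total LOI = 533.5 lb
Glass = batch − LOI = 1950 − 533.5 = 1417 lb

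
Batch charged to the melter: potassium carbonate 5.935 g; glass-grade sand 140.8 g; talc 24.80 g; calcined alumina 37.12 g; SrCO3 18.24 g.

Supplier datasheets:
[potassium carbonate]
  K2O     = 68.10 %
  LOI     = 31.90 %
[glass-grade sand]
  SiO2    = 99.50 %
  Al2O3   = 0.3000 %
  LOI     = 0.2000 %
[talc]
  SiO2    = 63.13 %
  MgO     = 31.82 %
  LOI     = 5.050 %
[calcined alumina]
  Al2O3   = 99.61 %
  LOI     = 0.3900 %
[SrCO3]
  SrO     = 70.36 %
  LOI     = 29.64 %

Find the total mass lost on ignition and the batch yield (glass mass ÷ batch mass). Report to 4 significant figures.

LOI loss = 8.978 g; glass = 217.9 g; yield = 96.04%

Mid-chain values are printed rounded to 4 significant figures within the worked lines. All arithmetic runs at full precision at all times; every reported figure takes exactly one rounding. All derived quantities are carried starting from the weights on 217.9 g of glass in exact precision (the yield, totals, LOI, the five compositions, glass mass) as set out in either problem or answer.
Per-material ignition loss:
  potassium carbonate: 5.935 × 0.3190 = 1.893 g
  glass-grade sand: 140.8 × 0.002000 = 0.2816 g
  talc: 24.80 × 0.05050 = 1.252 g
  calcined alumina: 37.12 × 0.003900 = 0.1448 g
  SrCO3: 18.24 × 0.2964 = 5.406 g
Total LOI = 8.978 g
Glass = batch − LOI = 226.9 − 8.978 = 217.9 g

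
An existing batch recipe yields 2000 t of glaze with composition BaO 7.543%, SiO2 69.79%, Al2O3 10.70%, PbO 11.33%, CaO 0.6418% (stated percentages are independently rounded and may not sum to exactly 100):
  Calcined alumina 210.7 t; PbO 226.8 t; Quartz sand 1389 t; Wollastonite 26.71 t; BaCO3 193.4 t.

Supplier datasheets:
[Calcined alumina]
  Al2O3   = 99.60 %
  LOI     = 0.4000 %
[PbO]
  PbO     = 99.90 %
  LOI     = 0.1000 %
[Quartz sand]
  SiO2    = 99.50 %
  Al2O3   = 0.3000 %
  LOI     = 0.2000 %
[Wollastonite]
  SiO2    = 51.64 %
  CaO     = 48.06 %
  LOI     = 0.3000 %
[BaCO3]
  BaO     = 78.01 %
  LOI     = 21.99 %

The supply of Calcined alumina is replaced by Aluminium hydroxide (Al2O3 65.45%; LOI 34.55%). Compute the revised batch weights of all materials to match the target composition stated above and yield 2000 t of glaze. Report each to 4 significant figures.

The intermediate values are shown (rounded to 4 significant digits) in the printout — the whole derivation runs at exact precision at each step; exactly one rounding goes into every reported figure — derived quantities, which include the yield, totals, LOI, the five compositions, glass mass, are computed in full float precision, as written in question or answer, starting from the weights at 2000 t of glass.
The oxide mass targets at 2000 t glaze:
  BaO: 7.543% × 2000 = 150.9 t
  SiO2: 69.79% × 2000 = 1396 t
  Al2O3: 10.70% × 2000 = 214.0 t
  PbO: 11.33% × 2000 = 226.6 t
  CaO: 0.6418% × 2000 = 12.84 t
Checking each oxide sum given the weights on record, for the quoted basis mass (oxide sums agree with the targets modulo rounding of the values):
  BaO: 193.4·0.7801 = 150.9 t (target 150.9 t)
  SiO2: 1389·0.9950 + 26.71·0.5164 = 1396 t (target 1396 t)
  Al2O3: 320.6·0.6545 + 1389·0.003000 = 214.0 t (target 214.0 t)
  PbO: 226.8·0.9990 = 226.6 t (target 226.6 t)
  CaO: 26.71·0.4806 = 12.84 t (target 12.84 t)
Consistency of the glass mass: total charge less LOI = 2000 t (per-oxide target masses sum to 2000 t; against the stated basis, 2000 t — differing by rounding only).
Batch total: Σ batch = 2157 t; ignition loss, Σ(batch × LOI) = 156.4 t; yield = glass ÷ total batch = 92.75%.

Revised batch per 2000 t glaze:
  Aluminium hydroxide: 320.6 t
  PbO: 226.8 t
  Quartz sand: 1389 t
  Wollastonite: 26.71 t
  BaCO3: 193.4 t
Total batch = 2157 t; LOI loss = 156.4 t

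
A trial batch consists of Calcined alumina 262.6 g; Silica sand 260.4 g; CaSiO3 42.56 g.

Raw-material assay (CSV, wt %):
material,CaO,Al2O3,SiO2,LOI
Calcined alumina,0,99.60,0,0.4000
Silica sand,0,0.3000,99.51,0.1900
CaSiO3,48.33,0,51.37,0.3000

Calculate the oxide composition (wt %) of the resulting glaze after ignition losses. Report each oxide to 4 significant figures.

Glass mass = 563.9 g (batch 565.6 − LOI 1.673).
Composition: CaO 3.648%, Al2O3 46.52%, SiO2 49.83%

Values along the way are displayed rounded off to 4 significant figures between the steps; the whole derivation runs at full float precision from start to finish; each reported value takes a single rounding; all derived quantities (the three compositions, the totals, glass mass, yield, LOI) are rebuilt in full precision from the weighed amounts on 563.9 g of glass as written in either problem or answer.
Oxide-by-oxide delivered mass:
  CaO: 42.56·0.4833 = 20.57 g
  Al2O3: 262.6·0.9960 + 260.4·0.003000 = 262.3 g
  SiO2: 260.4·0.9951 + 42.56·0.5137 = 281.0 g
LOI: 262.6·0.004000 + 260.4·0.001900 + 42.56·0.003000 = 1.673 g
Resulting glass, batch − LOI: 565.6 − 1.673 = 563.9 g (matching Σ of the oxides)
wt % = 100 × oxide mass / glass mass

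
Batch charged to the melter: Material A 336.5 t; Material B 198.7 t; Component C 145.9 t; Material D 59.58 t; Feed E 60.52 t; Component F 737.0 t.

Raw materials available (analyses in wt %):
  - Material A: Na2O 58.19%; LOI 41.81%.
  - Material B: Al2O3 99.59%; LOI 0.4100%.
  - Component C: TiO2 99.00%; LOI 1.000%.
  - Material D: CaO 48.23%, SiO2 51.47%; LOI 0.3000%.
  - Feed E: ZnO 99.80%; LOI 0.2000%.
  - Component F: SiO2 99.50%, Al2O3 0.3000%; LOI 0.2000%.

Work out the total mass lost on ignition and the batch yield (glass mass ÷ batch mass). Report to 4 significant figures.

LOI loss = 144.7 t; glass = 1393 t; yield = 90.59%

Rounding to 4 significant digits extends to each in-between result as printed; all arithmetic runs at exact precision throughout. Every reported number carries a single rounding. Derived quantities (the totals, yield, net glass mass, ignition loss, six oxide percentages) are computed at exact precision starting from the weights at 1393 t of glass as they appear in question or answer.
Loss on ignition, line by line:
  Material A: 336.5 × 0.4181 = 140.7 t
  Material B: 198.7 × 0.004100 = 0.8147 t
  Component C: 145.9 × 0.01000 = 1.459 t
  Material D: 59.58 × 0.003000 = 0.1787 t
  Feed E: 60.52 × 0.002000 = 0.1210 t
  Component F: 737.0 × 0.002000 = 1.474 t
Total LOI = 144.7 t
Glass = batch − LOI = 1538 − 144.7 = 1393 t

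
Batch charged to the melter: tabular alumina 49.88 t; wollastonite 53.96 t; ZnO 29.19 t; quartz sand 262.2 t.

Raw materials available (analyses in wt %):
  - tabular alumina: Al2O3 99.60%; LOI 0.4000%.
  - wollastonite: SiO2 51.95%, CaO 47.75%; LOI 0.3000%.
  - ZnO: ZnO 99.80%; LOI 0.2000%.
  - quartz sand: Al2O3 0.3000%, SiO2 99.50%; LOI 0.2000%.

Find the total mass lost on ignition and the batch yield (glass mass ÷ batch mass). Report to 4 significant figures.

LOI loss = 0.9442 t; glass = 394.3 t; yield = 99.76%

Intermediates are printed (rounded to four significant figures) between the steps — every computation holds exact precision at every stage. Every reported figure is rounded once only; all derived quantities (totals, LOI, the four compositions, net glass mass, yield) are rebuilt from the batch weights on 394.3 t of glass in exact precision, as given in either problem or answer.
LOI of each material in turn:
  tabular alumina: 49.88 × 0.004000 = 0.1995 t
  wollastonite: 53.96 × 0.003000 = 0.1619 t
  ZnO: 29.19 × 0.002000 = 0.05838 t
  quartz sand: 262.2 × 0.002000 = 0.5244 t
Total LOI = 0.9442 t
Glass = batch − LOI = 395.2 − 0.9442 = 394.3 t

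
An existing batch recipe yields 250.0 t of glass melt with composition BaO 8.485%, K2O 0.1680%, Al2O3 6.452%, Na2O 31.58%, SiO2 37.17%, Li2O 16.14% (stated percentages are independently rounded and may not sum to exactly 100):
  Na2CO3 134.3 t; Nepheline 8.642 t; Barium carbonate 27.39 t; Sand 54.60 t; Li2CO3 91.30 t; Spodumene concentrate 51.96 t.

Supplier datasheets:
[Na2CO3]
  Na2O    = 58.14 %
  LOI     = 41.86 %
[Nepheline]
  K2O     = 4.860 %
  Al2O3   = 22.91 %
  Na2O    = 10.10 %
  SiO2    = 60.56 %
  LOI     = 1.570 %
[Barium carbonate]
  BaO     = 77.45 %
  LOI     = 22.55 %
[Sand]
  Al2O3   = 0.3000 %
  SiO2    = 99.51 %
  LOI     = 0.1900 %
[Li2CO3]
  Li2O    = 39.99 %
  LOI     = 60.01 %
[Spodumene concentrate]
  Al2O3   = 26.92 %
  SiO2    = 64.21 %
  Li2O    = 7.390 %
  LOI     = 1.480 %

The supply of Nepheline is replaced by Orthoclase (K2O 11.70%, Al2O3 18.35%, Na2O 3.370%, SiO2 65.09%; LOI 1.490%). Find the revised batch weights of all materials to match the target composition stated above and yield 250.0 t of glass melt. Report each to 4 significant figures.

Each numeric step holds full precision in every operation — mid-chain values are shown, with 4-significant-digit rounding, on the page. Every reported value is rounded a single time. Derived quantities are computed at full precision (six oxide percentages, net glass mass, totals, ignition loss, yield) starting from the weights for 250.0 t of glass, as given in the problem or the answer.
Per-oxide target masses for 250.0 t glass melt:
  BaO: 8.485% × 250.0 = 21.21 t
  K2O: 0.1680% × 250.0 = 0.4200 t
  Al2O3: 6.452% × 250.0 = 16.13 t
  Na2O: 31.58% × 250.0 = 78.95 t
  SiO2: 37.17% × 250.0 = 92.92 t
  Li2O: 16.14% × 250.0 = 40.35 t
Mass-balance tally per oxide with the batch weights as given, versus the basis set out (target by target, the sums agree within answer rounding):
  BaO: 27.39·0.7745 = 21.21 t (target 21.21 t)
  K2O: 3.590·0.1170 = 0.4200 t (target 0.4200 t)
  Al2O3: 3.590·0.1835 + 54.34·0.003000 + 56.87·0.2692 = 16.13 t (target 16.13 t)
  Na2O: 135.6·0.5814 + 3.590·0.03370 = 78.96 t (target 78.95 t)
  SiO2: 3.590·0.6509 + 54.34·0.9951 + 56.87·0.6421 = 92.93 t (target 92.92 t)
  Li2O: 90.39·0.3999 + 56.87·0.07390 = 40.35 t (target 40.35 t)
Mass balance on the glass: Σ batch − LOI loss = 250.0 t (oxide target masses add up to 250.0 t; stated basis 250.0 t — a pure rounding effect).
Batch total: Σ batch = 368.2 t; LOI loss = Σ batch·LOI = 118.2 t; yield, glass over the total, = 67.90%.

Revised batch per 250.0 t glass melt:
  Na2CO3: 135.6 t
  Orthoclase: 3.590 t
  Barium carbonate: 27.39 t
  Sand: 54.34 t
  Li2CO3: 90.39 t
  Spodumene concentrate: 56.87 t
Total batch = 368.2 t; LOI loss = 118.2 t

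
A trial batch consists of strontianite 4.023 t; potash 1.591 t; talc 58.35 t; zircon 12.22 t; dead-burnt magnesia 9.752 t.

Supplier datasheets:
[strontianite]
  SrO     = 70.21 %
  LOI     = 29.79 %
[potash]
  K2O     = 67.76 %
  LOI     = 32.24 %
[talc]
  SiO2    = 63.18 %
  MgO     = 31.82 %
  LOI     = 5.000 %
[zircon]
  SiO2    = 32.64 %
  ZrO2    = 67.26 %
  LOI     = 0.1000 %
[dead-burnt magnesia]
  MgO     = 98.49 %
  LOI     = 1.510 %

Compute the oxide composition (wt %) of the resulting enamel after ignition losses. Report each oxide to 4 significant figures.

Glass mass = 81.15 t (batch 85.94 − LOI 4.788).
Composition: SrO 3.481%, SiO2 50.35%, ZrO2 10.13%, K2O 1.329%, MgO 34.72%

Full float precision is kept at every stage. Intermediates are displayed rounded to four significant figures between the steps. Each reported figure is rounded exactly once — the derived quantities are computed using the weight values at 81.15 t of glass in exact precision (five oxide percentages, the yield, ignition loss, totals, glass mass) exactly as printed in question or answer.
Oxide masses out of the charge:
  SrO: 4.023·0.7021 = 2.825 t
  SiO2: 58.35·0.6318 + 12.22·0.3264 = 40.85 t
  ZrO2: 12.22·0.6726 = 8.219 t
  K2O: 1.591·0.6776 = 1.078 t
  MgO: 58.35·0.3182 + 9.752·0.9849 = 28.17 t
LOI: 4.023·0.2979 + 1.591·0.3224 + 58.35·0.05000 + 12.22·0.001000 + 9.752·0.01510 = 4.788 t
Glass = total batch minus LOI = 85.94 − 4.788 = 81.15 t (equal to the oxide-mass sum)
wt % = 100 × oxide mass / glass mass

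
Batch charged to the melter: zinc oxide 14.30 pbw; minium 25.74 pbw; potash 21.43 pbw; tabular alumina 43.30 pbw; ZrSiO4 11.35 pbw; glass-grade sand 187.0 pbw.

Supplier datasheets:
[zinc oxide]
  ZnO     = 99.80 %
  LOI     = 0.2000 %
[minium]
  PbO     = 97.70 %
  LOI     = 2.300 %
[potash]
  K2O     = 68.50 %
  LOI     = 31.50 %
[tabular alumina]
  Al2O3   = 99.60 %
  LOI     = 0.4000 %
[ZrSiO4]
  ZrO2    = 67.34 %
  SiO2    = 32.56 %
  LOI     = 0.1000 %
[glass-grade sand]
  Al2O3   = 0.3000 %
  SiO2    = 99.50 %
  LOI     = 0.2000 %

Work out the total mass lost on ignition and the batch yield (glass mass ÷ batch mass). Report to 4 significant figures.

Every computation runs at full precision through the solve. Working values appear rounded to four significant figures across the worked steps; each reported result carries a single rounding; all derived quantities, including six oxide percentages, glass mass, yield, ignition loss, totals, are carried from the weighed amounts per 295.2 pbw of glass at exact precision exactly as printed in the problem or the answer.
Loss on ignition, line by line:
  zinc oxide: 14.30 × 0.002000 = 0.02860 pbw
  minium: 25.74 × 0.02300 = 0.5920 pbw
  potash: 21.43 × 0.3150 = 6.750 pbw
  tabular alumina: 43.30 × 0.004000 = 0.1732 pbw
  ZrSiO4: 11.35 × 0.001000 = 0.01135 pbw
  glass-grade sand: 187.0 × 0.002000 = 0.3740 pbw
Total LOI = 7.930 pbw
Glass = batch − LOI = 303.1 − 7.930 = 295.2 pbw

LOI loss = 7.930 pbw; glass = 295.2 pbw; yield = 97.38%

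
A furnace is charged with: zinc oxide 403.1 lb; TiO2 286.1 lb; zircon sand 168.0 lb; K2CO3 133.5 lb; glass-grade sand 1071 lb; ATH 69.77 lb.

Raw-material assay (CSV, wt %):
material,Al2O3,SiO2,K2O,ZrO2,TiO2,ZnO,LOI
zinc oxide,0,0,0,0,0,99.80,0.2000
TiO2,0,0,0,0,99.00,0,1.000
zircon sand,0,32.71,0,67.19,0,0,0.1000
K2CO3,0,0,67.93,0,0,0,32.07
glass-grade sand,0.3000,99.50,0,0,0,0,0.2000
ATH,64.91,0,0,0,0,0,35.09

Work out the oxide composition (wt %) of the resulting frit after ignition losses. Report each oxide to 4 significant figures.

Glass mass = 2058 lb (batch 2131 − LOI 73.27).
Composition: Al2O3 2.356%, SiO2 54.45%, K2O 4.406%, ZrO2 5.484%, TiO2 13.76%, ZnO 19.55%

Intermediates are shown rounded to 4 significant digits across the worked steps; each numeric step holds full float precision through every step — every reported value is rounded just once; all derived quantities are rebuilt starting from the weights on 2058 lb of glass in full float precision (glass mass, the totals, yield, the six compositions, ignition loss), as set out in either problem or answer.
Delivered oxide masses:
  Al2O3: 1071·0.003000 + 69.77·0.6491 = 48.50 lb
  SiO2: 168.0·0.3271 + 1071·0.9950 = 1121 lb
  K2O: 133.5·0.6793 = 90.69 lb
  ZrO2: 168.0·0.6719 = 112.9 lb
  TiO2: 286.1·0.9900 = 283.2 lb
  ZnO: 403.1·0.9980 = 402.3 lb
LOI: 403.1·0.002000 + 286.1·0.01000 + 168.0·0.001000 + 133.5·0.3207 + 1071·0.002000 + 69.77·0.3509 = 73.27 lb
Glass = total batch minus LOI = 2131 − 73.27 = 2058 lb (consistent with Σ oxide mass)
wt %: oxide over glass, times 100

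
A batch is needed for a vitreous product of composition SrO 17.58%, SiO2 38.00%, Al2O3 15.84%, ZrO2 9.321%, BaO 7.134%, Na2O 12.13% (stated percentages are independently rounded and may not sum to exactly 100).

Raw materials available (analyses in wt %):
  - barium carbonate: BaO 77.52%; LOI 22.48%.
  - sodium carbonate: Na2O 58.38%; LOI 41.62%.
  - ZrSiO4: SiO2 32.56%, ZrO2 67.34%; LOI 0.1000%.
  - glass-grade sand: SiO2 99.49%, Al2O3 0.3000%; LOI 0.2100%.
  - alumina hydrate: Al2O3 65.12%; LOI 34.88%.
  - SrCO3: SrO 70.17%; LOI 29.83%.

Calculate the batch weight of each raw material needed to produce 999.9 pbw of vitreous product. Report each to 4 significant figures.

The intermediate values appear with 4-significant-digit rounding as written; all internal work keeps full precision at all times. A single rounding completes every reported number; all derived quantities (totals, yield, ignition loss, net glass mass, six oxide percentages) are carried in full precision using the weight values on 999.9 pbw of glass, as they appear in the question or the answer.
Oxide-by-oxide targets in 999.9 pbw vitreous product:
  SrO: 17.58% × 999.9 = 175.8 pbw
  SiO2: 38.00% × 999.9 = 380.0 pbw
  Al2O3: 15.84% × 999.9 = 158.4 pbw
  ZrO2: 9.321% × 999.9 = 93.20 pbw
  BaO: 7.134% × 999.9 = 71.33 pbw
  Na2O: 12.13% × 999.9 = 121.3 pbw
A balance pass over the oxides, on the weights just shown, on the stated basis (oxide sums agree with the targets modulo rounding of the values):
  SrO: 250.5·0.7017 = 175.8 pbw (target 175.8 pbw)
  SiO2: 138.4·0.3256 + 336.6·0.9949 = 379.9 pbw (target 380.0 pbw)
  Al2O3: 336.6·0.003000 + 241.7·0.6512 = 158.4 pbw (target 158.4 pbw)
  ZrO2: 138.4·0.6734 = 93.20 pbw (target 93.20 pbw)
  BaO: 92.02·0.7752 = 71.33 pbw (target 71.33 pbw)
  Na2O: 207.8·0.5838 = 121.3 pbw (target 121.3 pbw)
Auditing the glass mass value: total charge less LOI = 1000 pbw (per-oxide target masses sum to 999.9 pbw; against the stated basis, 999.9 pbw — gaps are rounding artifacts).
Adding the batch up: Σ batch = 1267 pbw; LOI removed, Σ of batch·LOI: 267.0 pbw; yield, glass over the total, = 78.92%.

Batch per 999.9 pbw vitreous product:
  barium carbonate: 92.02 pbw
  sodium carbonate: 207.8 pbw
  ZrSiO4: 138.4 pbw
  glass-grade sand: 336.6 pbw
  alumina hydrate: 241.7 pbw
  SrCO3: 250.5 pbw
Total batch = 1267 pbw; LOI loss = 267.0 pbw; yield = 78.92%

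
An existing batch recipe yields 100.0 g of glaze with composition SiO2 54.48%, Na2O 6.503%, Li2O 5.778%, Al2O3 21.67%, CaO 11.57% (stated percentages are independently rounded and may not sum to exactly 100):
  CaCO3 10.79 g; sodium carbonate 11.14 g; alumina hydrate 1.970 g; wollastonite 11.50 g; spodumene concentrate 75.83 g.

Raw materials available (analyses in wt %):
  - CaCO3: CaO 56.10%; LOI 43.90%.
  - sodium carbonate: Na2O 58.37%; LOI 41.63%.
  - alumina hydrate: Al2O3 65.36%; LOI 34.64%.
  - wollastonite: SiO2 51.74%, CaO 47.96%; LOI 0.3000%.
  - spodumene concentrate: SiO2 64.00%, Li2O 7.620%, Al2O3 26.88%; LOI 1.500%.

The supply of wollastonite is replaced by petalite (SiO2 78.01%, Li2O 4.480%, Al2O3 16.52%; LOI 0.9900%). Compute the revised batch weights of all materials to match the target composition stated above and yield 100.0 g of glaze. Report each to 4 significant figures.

Intermediates appear, rounded to 4 significant figures, when written out. Each numeric step maintains full precision in every operation; a single rounding yields each reported value; derived quantities (yield, five oxide percentages, ignition loss, the totals, glass mass) are re-derived at full float precision from the weighed amounts per 100.0 g of glass as written in the question or the answer.
Target masses of each oxide per 100.0 g glaze:
  SiO2: 54.48% × 100.0 = 54.48 g
  Na2O: 6.503% × 100.0 = 6.503 g
  Li2O: 5.778% × 100.0 = 5.778 g
  Al2O3: 21.67% × 100.0 = 21.67 g
  CaO: 11.57% × 100.0 = 11.57 g
Oxide-by-oxide audit per the reported batch figures, for the quoted basis mass (summed amounts equal target values given rounding of the digits):
  SiO2: 14.74·0.7801 + 67.16·0.6400 = 54.48 g (target 54.48 g)
  Na2O: 11.14·0.5837 = 6.502 g (target 6.503 g)
  Li2O: 14.74·0.04480 + 67.16·0.07620 = 5.778 g (target 5.778 g)
  Al2O3: 1.809·0.6536 + 14.74·0.1652 + 67.16·0.2688 = 21.67 g (target 21.67 g)
  CaO: 20.62·0.5610 = 11.57 g (target 11.57 g)
Auditing the glass mass value: batch total minus LOI = 100.0 g (the targets, summed, come to 100.0 g; stated basis 100.0 g — deltas are rounding alone).
Batch grand total — Σ batch = 115.5 g; LOI loss = Σ batch·LOI = 15.47 g; yield, glass over the total, = 86.60%.

Revised batch per 100.0 g glaze:
  CaCO3: 20.62 g
  sodium carbonate: 11.14 g
  alumina hydrate: 1.809 g
  petalite: 14.74 g
  spodumene concentrate: 67.16 g
Total batch = 115.5 g; LOI loss = 15.47 g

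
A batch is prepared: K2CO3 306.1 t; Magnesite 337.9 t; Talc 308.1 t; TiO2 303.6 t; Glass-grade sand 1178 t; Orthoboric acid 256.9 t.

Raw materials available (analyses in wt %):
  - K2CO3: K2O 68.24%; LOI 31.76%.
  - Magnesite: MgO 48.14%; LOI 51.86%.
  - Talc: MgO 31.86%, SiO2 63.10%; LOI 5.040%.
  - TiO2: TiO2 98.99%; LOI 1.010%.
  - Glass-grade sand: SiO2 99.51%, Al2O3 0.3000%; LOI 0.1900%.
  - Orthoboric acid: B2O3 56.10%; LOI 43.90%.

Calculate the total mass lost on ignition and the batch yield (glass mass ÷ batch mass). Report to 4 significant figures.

LOI loss = 406.1 t; glass = 2285 t; yield = 84.91%

Intermediates appear rounded to four significant digits as written. The whole derivation carries exact precision from start to finish — every reported number takes just one rounding. The derived quantities are rebuilt from the weighed amounts per 2285 t of glass in full precision (the totals, net glass mass, the six compositions, yield, LOI) exactly as printed in the question or the answer.
Each material's LOI contribution:
  K2CO3: 306.1 × 0.3176 = 97.22 t
  Magnesite: 337.9 × 0.5186 = 175.2 t
  Talc: 308.1 × 0.05040 = 15.53 t
  TiO2: 303.6 × 0.01010 = 3.066 t
  Glass-grade sand: 1178 × 0.001900 = 2.238 t
  Orthoboric acid: 256.9 × 0.4390 = 112.8 t
Total LOI = 406.1 t
Glass = batch − LOI = 2691 − 406.1 = 2285 t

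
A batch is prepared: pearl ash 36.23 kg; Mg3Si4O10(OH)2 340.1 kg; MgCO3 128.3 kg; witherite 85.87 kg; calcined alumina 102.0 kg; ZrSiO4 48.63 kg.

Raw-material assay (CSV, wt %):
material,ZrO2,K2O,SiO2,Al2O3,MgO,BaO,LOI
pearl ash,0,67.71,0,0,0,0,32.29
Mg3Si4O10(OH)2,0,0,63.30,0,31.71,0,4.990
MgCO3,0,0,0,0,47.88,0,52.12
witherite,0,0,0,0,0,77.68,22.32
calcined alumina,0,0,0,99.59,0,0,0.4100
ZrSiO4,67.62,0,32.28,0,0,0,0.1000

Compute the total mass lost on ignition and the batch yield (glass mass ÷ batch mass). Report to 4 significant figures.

LOI loss = 115.2 kg; glass = 626.0 kg; yield = 84.46%

Working values appear rounded off to 4 significant figures within the worked lines — the whole derivation runs at exact precision at each step. Each reported figure includes exactly one rounding; derived quantities, which include glass mass, the yield, LOI, the six compositions, totals, are carried at full float precision, exactly as shown in either problem or answer, from the weighed amounts on 626.0 kg of glass.
Loss on ignition, line by line:
  pearl ash: 36.23 × 0.3229 = 11.70 kg
  Mg3Si4O10(OH)2: 340.1 × 0.04990 = 16.97 kg
  MgCO3: 128.3 × 0.5212 = 66.87 kg
  witherite: 85.87 × 0.2232 = 19.17 kg
  calcined alumina: 102.0 × 0.004100 = 0.4182 kg
  ZrSiO4: 48.63 × 0.001000 = 0.04863 kg
Total LOI = 115.2 kg
Glass = batch − LOI = 741.1 − 115.2 = 626.0 kg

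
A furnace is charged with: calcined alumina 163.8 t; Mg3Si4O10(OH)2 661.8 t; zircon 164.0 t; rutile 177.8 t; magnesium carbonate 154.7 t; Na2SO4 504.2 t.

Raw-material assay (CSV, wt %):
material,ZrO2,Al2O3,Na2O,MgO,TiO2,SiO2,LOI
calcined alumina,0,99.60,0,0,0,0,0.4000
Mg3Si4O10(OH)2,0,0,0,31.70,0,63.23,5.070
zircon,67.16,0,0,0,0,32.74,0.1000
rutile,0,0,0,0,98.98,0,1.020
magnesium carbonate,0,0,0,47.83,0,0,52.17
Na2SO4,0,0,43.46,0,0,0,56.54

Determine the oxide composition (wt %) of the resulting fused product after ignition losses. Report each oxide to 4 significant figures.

Values along the way are displayed (rounded to four significant digits) within the worked lines. Full float precision is maintained end to end. Each reported figure includes exactly one rounding. Derived quantities, which include the yield, the six compositions, totals, ignition loss, net glass mass, are computed in full float precision, as given in the problem or answer text, using the weight values for 1424 t of glass.
Mass of each oxide from the mix:
  ZrO2: 164.0·0.6716 = 110.1 t
  Al2O3: 163.8·0.9960 = 163.1 t
  Na2O: 504.2·0.4346 = 219.1 t
  MgO: 661.8·0.3170 + 154.7·0.4783 = 283.8 t
  TiO2: 177.8·0.9898 = 176.0 t
  SiO2: 661.8·0.6323 + 164.0·0.3274 = 472.1 t
LOI: 163.8·0.004000 + 661.8·0.05070 + 164.0·0.001000 + 177.8·0.01020 + 154.7·0.5217 + 504.2·0.5654 = 402.0 t
Glass = total batch minus LOI = 1826 − 402.0 = 1424 t (matching Σ of the oxides)
wt % = 100 × oxide mass / glass mass

Glass mass = 1424 t (batch 1826 − LOI 402.0).
Composition: ZrO2 7.733%, Al2O3 11.45%, Na2O 15.38%, MgO 19.92%, TiO2 12.36%, SiO2 33.15%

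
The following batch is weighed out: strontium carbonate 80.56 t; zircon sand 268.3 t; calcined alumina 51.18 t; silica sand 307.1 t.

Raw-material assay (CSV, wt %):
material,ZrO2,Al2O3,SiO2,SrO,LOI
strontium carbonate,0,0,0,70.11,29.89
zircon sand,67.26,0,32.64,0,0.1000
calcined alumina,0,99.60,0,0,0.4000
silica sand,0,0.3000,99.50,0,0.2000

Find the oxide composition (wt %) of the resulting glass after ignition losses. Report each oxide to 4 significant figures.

Glass mass = 682.0 t (batch 707.1 − LOI 25.17).
Composition: ZrO2 26.46%, Al2O3 7.610%, SiO2 57.65%, SrO 8.282%

Each numeric step runs at exact precision in all steps. The intermediate values are displayed, rounded to 4 significant digits, within the worked lines — every reported result is rounded a single time. Derived quantities are computed from the batch weights for 682.0 t of glass at exact precision (the yield, totals, glass mass, ignition loss, the four compositions), as given in the problem or the answer.
Mass of each oxide from the mix:
  ZrO2: 268.3·0.6726 = 180.5 t
  Al2O3: 51.18·0.9960 + 307.1·0.003000 = 51.90 t
  SiO2: 268.3·0.3264 + 307.1·0.9950 = 393.1 t
  SrO: 80.56·0.7011 = 56.48 t
LOI: 80.56·0.2989 + 268.3·0.001000 + 51.18·0.004000 + 307.1·0.002000 = 25.17 t
Glass = total batch minus LOI = 707.1 − 25.17 = 682.0 t (matching Σ of the oxides)
each oxide over glass, ×100, is wt %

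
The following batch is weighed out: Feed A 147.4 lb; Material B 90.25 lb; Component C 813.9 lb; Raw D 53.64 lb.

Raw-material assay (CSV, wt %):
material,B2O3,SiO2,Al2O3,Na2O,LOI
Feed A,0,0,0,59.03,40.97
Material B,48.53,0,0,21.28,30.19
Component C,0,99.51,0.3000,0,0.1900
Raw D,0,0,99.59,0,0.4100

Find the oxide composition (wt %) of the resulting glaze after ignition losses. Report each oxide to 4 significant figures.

Glass mass = 1016 lb (batch 1105 − LOI 89.40).
Composition: B2O3 4.312%, SiO2 79.73%, Al2O3 5.499%, Na2O 10.46%

Each numeric step maintains full float precision end to end — working values are shown rounded to four significant figures as written — every reported number is rounded exactly once — the derived quantities, which include glass mass, the totals, the yield, LOI, four oxide percentages, are carried in full precision, as given in the question or the answer, starting from the weights for 1016 lb of glass.
Delivered oxide masses:
  B2O3: 90.25·0.4853 = 43.80 lb
  SiO2: 813.9·0.9951 = 809.9 lb
  Al2O3: 813.9·0.003000 + 53.64·0.9959 = 55.86 lb
  Na2O: 147.4·0.5903 + 90.25·0.2128 = 106.2 lb
LOI: 147.4·0.4097 + 90.25·0.3019 + 813.9·0.001900 + 53.64·0.004100 = 89.40 lb
The glass mass, total less LOI, = 1105 − 89.40 = 1016 lb (= the summed oxide contributions)
each oxide over glass, ×100, is wt %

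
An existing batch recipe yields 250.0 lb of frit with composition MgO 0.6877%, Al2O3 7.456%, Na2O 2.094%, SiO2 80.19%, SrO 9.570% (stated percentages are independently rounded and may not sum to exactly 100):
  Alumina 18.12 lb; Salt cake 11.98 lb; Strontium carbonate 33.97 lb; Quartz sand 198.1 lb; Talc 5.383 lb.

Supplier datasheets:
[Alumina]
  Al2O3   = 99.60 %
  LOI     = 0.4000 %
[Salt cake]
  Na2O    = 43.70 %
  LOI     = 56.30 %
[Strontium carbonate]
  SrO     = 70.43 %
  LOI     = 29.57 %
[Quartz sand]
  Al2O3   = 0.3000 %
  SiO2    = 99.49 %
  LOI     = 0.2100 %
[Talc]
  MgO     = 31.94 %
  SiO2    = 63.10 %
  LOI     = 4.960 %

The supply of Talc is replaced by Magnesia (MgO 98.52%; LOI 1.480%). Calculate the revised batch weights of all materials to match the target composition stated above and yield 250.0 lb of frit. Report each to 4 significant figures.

All arithmetic holds full float precision through the solve; intermediates are shown, with 4-significant-digit rounding, on the page — exactly one rounding goes into each reported number. Derived quantities are computed starting from the weights for 250.0 lb of glass at full precision (totals, net glass mass, LOI, five oxide percentages, yield) exactly as printed in the problem or answer text.
Oxide-by-oxide targets in 250.0 lb frit:
  MgO: 0.6877% × 250.0 = 1.719 lb
  Al2O3: 7.456% × 250.0 = 18.64 lb
  Na2O: 2.094% × 250.0 = 5.235 lb
  SiO2: 80.19% × 250.0 = 200.5 lb
  SrO: 9.570% × 250.0 = 23.92 lb
Checking each oxide sum on the weights just shown, per the basis as stated (oxide sums agree with the targets exact up to rounding of places):
  MgO: 1.745·0.9852 = 1.719 lb (target 1.719 lb)
  Al2O3: 18.11·0.9960 + 201.5·0.003000 = 18.64 lb (target 18.64 lb)
  Na2O: 11.98·0.4370 = 5.235 lb (target 5.235 lb)
  SiO2: 201.5·0.9949 = 200.5 lb (target 200.5 lb)
  SrO: 33.97·0.7043 = 23.93 lb (target 23.92 lb)
Mass balance on the glass: batch total minus LOI = 250.0 lb (the Σ of target masses is 250.0 lb; the stated basis being 250.0 lb — any gap is answer rounding).
Adding the batch up: Σ batch = 267.3 lb; Σ batch·LOI gives LOI loss = 17.31 lb; yield = glass ÷ total batch = 93.52%.

Revised batch per 250.0 lb frit:
  Alumina: 18.11 lb
  Salt cake: 11.98 lb
  Strontium carbonate: 33.97 lb
  Quartz sand: 201.5 lb
  Magnesia: 1.745 lb
Total batch = 267.3 lb; LOI loss = 17.31 lb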